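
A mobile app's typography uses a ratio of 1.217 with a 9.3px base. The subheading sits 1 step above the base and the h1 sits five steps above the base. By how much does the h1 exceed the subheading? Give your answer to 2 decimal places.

13.51px

Step 1: 9.3 × 1.217 = 11.3181px
Step 5: 9.3 × 1.217⁵ = 24.8277px
Difference: 24.8277 − 11.3181 = 13.5096px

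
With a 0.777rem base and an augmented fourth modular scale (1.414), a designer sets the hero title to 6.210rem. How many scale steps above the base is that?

1.414ⁿ = 6.210 / 0.777 = 7.9923
n = ln(7.9923) / ln(1.414) = 2.0785 / 0.3464 ≈ 6.00

6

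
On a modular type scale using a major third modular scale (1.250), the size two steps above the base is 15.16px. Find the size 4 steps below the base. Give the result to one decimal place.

15.16 ÷ 1.250⁶ = 15.16 ÷ 3.81470 ≈ 3.974

4.0px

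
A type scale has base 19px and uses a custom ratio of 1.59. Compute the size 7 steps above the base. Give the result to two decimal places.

488.13px

19.0 × 1.59⁷ = 19.0 × 25.69093 ≈ 488.13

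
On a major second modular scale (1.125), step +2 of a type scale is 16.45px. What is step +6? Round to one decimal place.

16.45 × 1.125⁴ = 16.45 × 1.60181 ≈ 26.350

26.3px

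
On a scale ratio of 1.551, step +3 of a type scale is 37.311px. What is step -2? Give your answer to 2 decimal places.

Moving from step +3 to step -2 is 5 steps down, so divide by r⁵.
37.311 ÷ 1.551⁵ = 37.311 ÷ 8.97551 ≈ 4.157

4.16px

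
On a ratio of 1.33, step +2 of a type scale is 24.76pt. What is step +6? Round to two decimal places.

24.76 × 1.33⁴ = 24.76 × 3.12901 ≈ 77.474

77.47pt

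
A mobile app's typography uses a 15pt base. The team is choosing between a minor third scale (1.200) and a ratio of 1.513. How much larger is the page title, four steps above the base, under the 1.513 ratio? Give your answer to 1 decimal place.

47.5pt

Minor third: 15.0 × 1.200⁴ = 31.104pt
At 1.513: 15.0 × 1.513⁴ = 78.604pt
Difference: 78.604 − 31.104 = 47.500pt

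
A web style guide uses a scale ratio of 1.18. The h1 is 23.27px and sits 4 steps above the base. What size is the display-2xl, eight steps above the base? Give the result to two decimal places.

23.27 × 1.18⁴ = 23.27 × 1.93878 ≈ 45.115

45.12px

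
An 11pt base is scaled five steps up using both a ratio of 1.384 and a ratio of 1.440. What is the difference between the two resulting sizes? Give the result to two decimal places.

12.25pt

At 1.384: 11.0 × 1.384⁵ = 55.8564pt
At 1.440: 11.0 × 1.440⁵ = 68.1091pt
Difference: 68.1091 − 55.8564 = 12.2527pt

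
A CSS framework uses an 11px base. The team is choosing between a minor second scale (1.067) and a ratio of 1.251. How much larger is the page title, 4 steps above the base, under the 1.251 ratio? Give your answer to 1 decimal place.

12.7px

Minor second: 11.0 × 1.067⁴ = 14.258px
At 1.251: 11.0 × 1.251⁴ = 26.942px
Difference: 26.942 − 14.258 = 12.684px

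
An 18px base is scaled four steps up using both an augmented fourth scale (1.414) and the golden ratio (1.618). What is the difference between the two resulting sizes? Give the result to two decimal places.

Augmented fourth: 18.0 × 1.414⁴ = 71.9565px
Golden ratio: 18.0 × 1.618⁴ = 123.3635px
Difference: 123.3635 − 71.9565 = 51.4070px

51.41px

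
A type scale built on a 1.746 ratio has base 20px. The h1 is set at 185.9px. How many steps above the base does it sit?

4

1.746ⁿ = 185.9 / 20 = 9.2950
n = ln(9.2950) / ln(1.746) = 2.2295 / 0.5573 ≈ 4.00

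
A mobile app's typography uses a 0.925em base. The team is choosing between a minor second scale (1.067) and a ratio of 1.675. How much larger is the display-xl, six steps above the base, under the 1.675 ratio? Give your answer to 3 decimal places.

Minor second: 0.925 × 1.067⁶ = 1.36499em
At 1.675: 0.925 × 1.675⁶ = 20.42822em
Difference: 20.42822 − 1.36499 = 19.06323em

19.063em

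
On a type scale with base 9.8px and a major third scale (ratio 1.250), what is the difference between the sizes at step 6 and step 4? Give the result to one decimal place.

Step 4: 9.8 × 1.250⁴ = 23.926px
Step 6: 9.8 × 1.250⁶ = 37.384px
Difference: 37.384 − 23.926 = 13.458px

13.5px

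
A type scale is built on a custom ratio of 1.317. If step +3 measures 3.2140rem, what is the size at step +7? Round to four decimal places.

9.6692rem

3.2140 × 1.317⁴ = 3.2140 × 3.00845 ≈ 9.6692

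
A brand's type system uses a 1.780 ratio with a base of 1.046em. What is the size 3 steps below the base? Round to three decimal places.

Each step on a modular scale multiplies by the ratio, so the size n steps from the base is base × ratioⁿ.
1.046 ÷ 1.780³ = 1.046 ÷ 5.63975 ≈ 0.185

0.185em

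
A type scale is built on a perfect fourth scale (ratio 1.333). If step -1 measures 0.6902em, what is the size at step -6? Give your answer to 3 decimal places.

0.6902 ÷ 1.333⁵ = 0.6902 ÷ 4.20873 ≈ 0.164

0.164em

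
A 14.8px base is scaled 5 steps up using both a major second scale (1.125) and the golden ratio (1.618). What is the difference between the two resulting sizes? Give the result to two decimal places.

Major second: 14.8 × 1.125⁵ = 26.6701px
Golden ratio: 14.8 × 1.618⁵ = 164.1173px
Difference: 164.1173 − 26.6701 = 137.4472px

137.45px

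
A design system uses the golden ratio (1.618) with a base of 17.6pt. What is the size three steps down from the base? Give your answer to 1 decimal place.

17.6 ÷ 1.618³ = 17.6 ÷ 4.23580 ≈ 4.16

4.2pt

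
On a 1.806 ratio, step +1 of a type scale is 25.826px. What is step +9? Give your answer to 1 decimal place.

The gap is 9 − (1) = 8 steps, so the factor is 1.806^8.
25.826 × 1.806⁸ = 25.826 × 113.17278 ≈ 2922.800

2922.8px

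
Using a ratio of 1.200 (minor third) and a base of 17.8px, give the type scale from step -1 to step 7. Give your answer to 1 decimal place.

14.8px, 17.8px, 21.4px, 25.6px, 30.8px, 36.9px, 44.3px, 53.2px, 63.8px

Step -1: 17.8 ÷ 1.200 = 14.8
Step 0: 17.8px
Step 1: 17.8 × 1.200 = 21.4
Step 2: 17.8 × 1.200² = 25.6
Step 3: 17.8 × 1.200³ = 30.8
Step 4: 17.8 × 1.200⁴ = 36.9
Step 5: 17.8 × 1.200⁵ = 44.3
Step 6: 17.8 × 1.200⁶ = 53.2
Step 7: 17.8 × 1.200⁷ = 63.8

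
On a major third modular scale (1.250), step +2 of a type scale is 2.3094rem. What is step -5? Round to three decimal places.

Moving from step +2 to step -5 is 7 steps down, so divide by r⁷.
2.3094 ÷ 1.250⁷ = 2.3094 ÷ 4.76837 ≈ 0.484

0.484rem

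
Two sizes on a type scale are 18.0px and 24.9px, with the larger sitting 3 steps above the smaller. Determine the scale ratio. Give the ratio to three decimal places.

The ratio satisfies 18.0 × r³ = 24.9, so r = (24.9 / 18.0)^(1/3).
r = 1.3833^(1/3) ≈ 1.1142

1.114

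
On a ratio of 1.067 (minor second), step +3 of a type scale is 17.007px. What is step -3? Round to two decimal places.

11.53px

The gap is -3 − (3) = -6 steps, so the factor is 1.067^-6.
17.007 ÷ 1.067⁶ = 17.007 ÷ 1.47566 ≈ 11.525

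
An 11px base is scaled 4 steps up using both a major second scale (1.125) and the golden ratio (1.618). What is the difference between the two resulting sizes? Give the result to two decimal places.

57.77px

Major second: 11.0 × 1.125⁴ = 17.6199px
Golden ratio: 11.0 × 1.618⁴ = 75.3888px
Difference: 75.3888 − 17.6199 = 57.7689px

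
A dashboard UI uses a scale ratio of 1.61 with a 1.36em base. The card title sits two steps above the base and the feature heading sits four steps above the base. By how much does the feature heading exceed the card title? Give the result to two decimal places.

5.61em

Step 2: 1.36 × 1.61² = 3.5253em
Step 4: 1.36 × 1.61⁴ = 9.1378em
Difference: 9.1378 − 3.5253 = 5.6125em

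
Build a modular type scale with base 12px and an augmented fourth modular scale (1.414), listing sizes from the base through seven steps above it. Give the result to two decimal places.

Step 0: 12px
Step 1: 12.0 × 1.414 = 16.97
Step 2: 12.0 × 1.414² = 23.99
Step 3: 12.0 × 1.414³ = 33.93
Step 4: 12.0 × 1.414⁴ = 47.97
Step 5: 12.0 × 1.414⁵ = 67.83
Step 6: 12.0 × 1.414⁶ = 95.91
Step 7: 12.0 × 1.414⁷ = 135.62

12.00px, 16.97px, 23.99px, 33.93px, 47.97px, 67.83px, 95.91px, 135.62px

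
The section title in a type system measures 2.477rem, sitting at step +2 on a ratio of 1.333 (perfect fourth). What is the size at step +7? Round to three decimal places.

Moving from step +2 to step +7 is 5 steps up, so multiply by r⁵.
2.477 × 1.333⁵ = 2.477 × 4.20873 ≈ 10.425

10.425rem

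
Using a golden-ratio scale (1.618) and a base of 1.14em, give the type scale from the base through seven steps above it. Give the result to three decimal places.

Step 0: 1.14em
Step 1: 1.14 × 1.618 = 1.845
Step 2: 1.14 × 1.618² = 2.984
Step 3: 1.14 × 1.618³ = 4.829
Step 4: 1.14 × 1.618⁴ = 7.813
Step 5: 1.14 × 1.618⁵ = 12.641
Step 6: 1.14 × 1.618⁶ = 20.454
Step 7: 1.14 × 1.618⁷ = 33.094

1.140em, 1.845em, 2.984em, 4.829em, 7.813em, 12.641em, 20.454em, 33.094em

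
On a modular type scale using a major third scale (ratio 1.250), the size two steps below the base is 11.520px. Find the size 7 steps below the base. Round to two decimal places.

11.520 ÷ 1.250⁵ = 11.520 ÷ 3.05176 ≈ 3.775

3.77px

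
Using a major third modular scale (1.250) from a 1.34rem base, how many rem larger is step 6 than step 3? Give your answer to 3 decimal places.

2.495rem

Step 3: 1.34 × 1.250³ = 2.61719rem
Step 6: 1.34 × 1.250⁶ = 5.11169rem
Difference: 5.11169 − 2.61719 = 2.49450rem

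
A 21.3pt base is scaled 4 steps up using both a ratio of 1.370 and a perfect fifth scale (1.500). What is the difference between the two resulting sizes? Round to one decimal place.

32.8pt

At 1.370: 21.3 × 1.370⁴ = 75.035pt
Perfect fifth: 21.3 × 1.500⁴ = 107.831pt
Difference: 107.831 − 75.035 = 32.796pt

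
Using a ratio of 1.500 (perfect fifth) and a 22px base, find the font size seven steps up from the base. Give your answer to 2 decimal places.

Every step multiplies by the scale ratio.
22.0 × 1.500⁷ = 22.0 × 17.08594 ≈ 375.89

375.89px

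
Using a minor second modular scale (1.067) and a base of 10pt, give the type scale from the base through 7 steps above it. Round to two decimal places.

Step 0: 10pt
Step 1: 10.0 × 1.067 = 10.67
Step 2: 10.0 × 1.067² = 11.38
Step 3: 10.0 × 1.067³ = 12.15
Step 4: 10.0 × 1.067⁴ = 12.96
Step 5: 10.0 × 1.067⁵ = 13.83
Step 6: 10.0 × 1.067⁶ = 14.76
Step 7: 10.0 × 1.067⁷ = 15.75

10.00pt, 10.67pt, 11.38pt, 12.15pt, 12.96pt, 13.83pt, 14.76pt, 15.75pt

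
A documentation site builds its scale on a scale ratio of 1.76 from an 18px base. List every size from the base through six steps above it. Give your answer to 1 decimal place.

Step 0: 18px
Step 1: 18.0 × 1.76 = 31.7
Step 2: 18.0 × 1.76² = 55.8
Step 3: 18.0 × 1.76³ = 98.1
Step 4: 18.0 × 1.76⁴ = 172.7
Step 5: 18.0 × 1.76⁵ = 304.0
Step 6: 18.0 × 1.76⁶ = 535.0

18.0px, 31.7px, 55.8px, 98.1px, 172.7px, 304.0px, 535.0px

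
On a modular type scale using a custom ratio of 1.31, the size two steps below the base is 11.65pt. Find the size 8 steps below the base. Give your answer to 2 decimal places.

11.65 ÷ 1.31⁶ = 11.65 ÷ 5.05391 ≈ 2.305

2.31pt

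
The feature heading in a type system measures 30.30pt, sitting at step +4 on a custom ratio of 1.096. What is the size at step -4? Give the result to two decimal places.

14.55pt

30.30 ÷ 1.096⁸ = 30.30 ÷ 2.08202 ≈ 14.553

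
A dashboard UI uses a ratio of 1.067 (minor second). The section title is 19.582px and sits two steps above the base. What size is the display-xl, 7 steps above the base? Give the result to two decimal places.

27.08px

The gap is 7 − (2) = 5 steps, so the factor is 1.067^5.
19.582 × 1.067⁵ = 19.582 × 1.38300 ≈ 27.082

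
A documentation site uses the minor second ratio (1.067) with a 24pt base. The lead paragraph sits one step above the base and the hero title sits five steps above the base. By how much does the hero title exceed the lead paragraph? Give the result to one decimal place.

Step 1: 24.0 × 1.067 = 25.608pt
Step 5: 24.0 × 1.067⁵ = 33.192pt
Difference: 33.192 − 25.608 = 7.584pt

7.6pt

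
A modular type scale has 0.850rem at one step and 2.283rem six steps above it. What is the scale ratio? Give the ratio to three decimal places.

1.179

r⁶ = 2.283 / 0.850, so r = (2.283/0.850)^(1/6).
r = 2.6859^(1/6) ≈ 1.1790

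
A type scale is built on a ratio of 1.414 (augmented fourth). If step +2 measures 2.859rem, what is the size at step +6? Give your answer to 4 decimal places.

11.4291rem

2.859 × 1.414⁴ = 2.859 × 3.99758 ≈ 11.4291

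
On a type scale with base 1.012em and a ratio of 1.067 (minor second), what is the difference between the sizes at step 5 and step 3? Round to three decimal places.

Step 3: 1.012 × 1.067³ = 1.22934em
Step 5: 1.012 × 1.067⁵ = 1.39960em
Difference: 1.39960 − 1.22934 = 0.17026em

0.170em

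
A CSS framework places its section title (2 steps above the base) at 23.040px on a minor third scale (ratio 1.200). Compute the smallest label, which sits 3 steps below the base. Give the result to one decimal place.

9.3px

23.040 ÷ 1.200⁵ = 23.040 ÷ 2.48832 ≈ 9.259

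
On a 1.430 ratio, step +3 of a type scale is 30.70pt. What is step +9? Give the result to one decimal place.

262.5pt

30.70 × 1.430⁶ = 30.70 × 8.55099 ≈ 262.515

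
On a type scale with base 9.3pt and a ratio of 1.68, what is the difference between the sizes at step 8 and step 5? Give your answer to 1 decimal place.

465.7pt

Step 5: 9.3 × 1.68⁵ = 124.460pt
Step 8: 9.3 × 1.68⁸ = 590.143pt
Difference: 590.143 − 124.460 = 465.683pt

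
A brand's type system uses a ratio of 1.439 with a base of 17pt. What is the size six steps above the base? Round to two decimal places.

150.94pt

17.0 × 1.439⁶ = 17.0 × 8.87901 ≈ 150.94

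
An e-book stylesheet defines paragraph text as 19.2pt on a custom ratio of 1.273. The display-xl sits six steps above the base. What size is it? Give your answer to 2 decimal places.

81.71pt

19.2 × 1.273⁶ = 19.2 × 4.25569 ≈ 81.71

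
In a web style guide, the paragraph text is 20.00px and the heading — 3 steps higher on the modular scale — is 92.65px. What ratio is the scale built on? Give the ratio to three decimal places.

The ratio satisfies 20.00 × r³ = 92.65, so r = (92.65 / 20.00)^(1/3).
r = 4.6325^(1/3) ≈ 1.6670

1.667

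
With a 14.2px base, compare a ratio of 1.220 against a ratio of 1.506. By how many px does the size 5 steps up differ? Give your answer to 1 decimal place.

71.6px

At 1.220: 14.2 × 1.220⁵ = 38.378px
At 1.506: 14.2 × 1.506⁵ = 110.005px
Difference: 110.005 − 38.378 = 71.627px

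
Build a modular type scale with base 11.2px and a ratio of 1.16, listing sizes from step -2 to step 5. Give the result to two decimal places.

8.32px, 9.66px, 11.20px, 12.99px, 15.07px, 17.48px, 20.28px, 23.52px

Step -2: 11.2 ÷ 1.16² = 8.32
Step -1: 11.2 ÷ 1.16 = 9.66
Step 0: 11.2px
Step 1: 11.2 × 1.16 = 12.99
Step 2: 11.2 × 1.16² = 15.07
Step 3: 11.2 × 1.16³ = 17.48
Step 4: 11.2 × 1.16⁴ = 20.28
Step 5: 11.2 × 1.16⁵ = 23.52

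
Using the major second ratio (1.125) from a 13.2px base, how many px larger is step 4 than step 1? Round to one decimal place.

6.3px

Step 1: 13.2 × 1.125 = 14.850px
Step 4: 13.2 × 1.125⁴ = 21.144px
Difference: 21.144 − 14.850 = 6.294px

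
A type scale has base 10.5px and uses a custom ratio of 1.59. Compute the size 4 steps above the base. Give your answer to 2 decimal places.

67.11px

Each step on a modular scale multiplies by the ratio, so the size n steps from the base is base × ratioⁿ.
10.5 × 1.59⁴ = 10.5 × 6.39129 ≈ 67.11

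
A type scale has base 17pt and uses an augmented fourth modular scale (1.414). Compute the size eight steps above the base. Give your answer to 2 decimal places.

271.67pt

A modular type scale is a geometric sequence: sizeₙ = base × rⁿ.
17.0 × 1.414⁸ = 17.0 × 15.98068 ≈ 271.67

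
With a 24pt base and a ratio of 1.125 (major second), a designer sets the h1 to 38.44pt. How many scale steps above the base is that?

4

1.125ⁿ = 38.44 / 24 = 1.6017
n = ln(1.6017) / ln(1.125) = 0.4710 / 0.1178 ≈ 4.00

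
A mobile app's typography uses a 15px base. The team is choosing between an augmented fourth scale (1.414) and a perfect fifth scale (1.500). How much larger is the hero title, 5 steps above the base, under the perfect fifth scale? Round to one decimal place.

29.1px

Augmented fourth: 15.0 × 1.414⁵ = 84.789px
Perfect fifth: 15.0 × 1.500⁵ = 113.906px
Difference: 113.906 − 84.789 = 29.117px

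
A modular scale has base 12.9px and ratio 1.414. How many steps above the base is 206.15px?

8

1.414ⁿ = 206.15 / 12.9 = 15.9806
n = ln(15.9806) / ln(1.414) = 2.7714 / 0.3464 ≈ 8.00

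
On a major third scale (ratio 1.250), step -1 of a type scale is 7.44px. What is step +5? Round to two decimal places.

28.38px

7.44 × 1.250⁶ = 7.44 × 3.81470 ≈ 28.381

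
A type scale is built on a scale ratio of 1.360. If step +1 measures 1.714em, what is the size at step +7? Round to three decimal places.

1.714 × 1.360⁶ = 1.714 × 6.32752 ≈ 10.845

10.845em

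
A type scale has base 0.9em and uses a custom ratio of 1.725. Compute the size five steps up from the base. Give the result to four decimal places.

13.7464em

Every step multiplies by the scale ratio.
0.9 × 1.725⁵ = 0.9 × 15.27374 ≈ 13.7464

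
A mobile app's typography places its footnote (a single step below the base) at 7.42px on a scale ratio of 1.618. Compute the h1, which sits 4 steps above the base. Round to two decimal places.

Moving from step -1 to step +4 is 5 steps up, so multiply by r⁵.
7.42 × 1.618⁵ = 7.42 × 11.08901 ≈ 82.280

82.28px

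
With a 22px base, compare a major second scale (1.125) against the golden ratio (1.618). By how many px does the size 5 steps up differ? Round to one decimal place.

Major second: 22.0 × 1.125⁵ = 39.645px
Golden ratio: 22.0 × 1.618⁵ = 243.958px
Difference: 243.958 − 39.645 = 204.313px

204.3px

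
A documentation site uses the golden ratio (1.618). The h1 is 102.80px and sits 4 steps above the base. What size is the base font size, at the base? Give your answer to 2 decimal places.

The gap is 0 − (4) = -4 steps, so the factor is 1.618^-4.
102.80 ÷ 1.618⁴ = 102.80 ÷ 6.85353 ≈ 15.000

15.00px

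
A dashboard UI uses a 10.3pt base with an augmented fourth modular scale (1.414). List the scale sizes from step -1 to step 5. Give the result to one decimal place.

Step -1: 10.3 ÷ 1.414 = 7.3
Step 0: 10.3pt
Step 1: 10.3 × 1.414 = 14.6
Step 2: 10.3 × 1.414² = 20.6
Step 3: 10.3 × 1.414³ = 29.1
Step 4: 10.3 × 1.414⁴ = 41.2
Step 5: 10.3 × 1.414⁵ = 58.2

7.3pt, 10.3pt, 14.6pt, 20.6pt, 29.1pt, 41.2pt, 58.2pt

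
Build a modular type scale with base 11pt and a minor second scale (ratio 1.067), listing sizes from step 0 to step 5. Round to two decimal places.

11.00pt, 11.74pt, 12.52pt, 13.36pt, 14.26pt, 15.21pt

Step 0: 11pt
Step 1: 11.0 × 1.067 = 11.74
Step 2: 11.0 × 1.067² = 12.52
Step 3: 11.0 × 1.067³ = 13.36
Step 4: 11.0 × 1.067⁴ = 14.26
Step 5: 11.0 × 1.067⁵ = 15.21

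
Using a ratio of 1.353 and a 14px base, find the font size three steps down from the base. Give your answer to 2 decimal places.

14.0 ÷ 1.353³ = 14.0 ÷ 2.47681 ≈ 5.65

5.65px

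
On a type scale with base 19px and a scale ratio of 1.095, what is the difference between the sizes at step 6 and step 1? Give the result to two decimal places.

Step 1: 19.0 × 1.095 = 20.8050px
Step 6: 19.0 × 1.095⁶ = 32.7520px
Difference: 32.7520 − 20.8050 = 11.9470px

11.95px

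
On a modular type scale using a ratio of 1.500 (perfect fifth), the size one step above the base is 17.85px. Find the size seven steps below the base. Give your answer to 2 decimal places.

Moving from step +1 to step -7 is 8 steps down, so divide by r⁸.
17.85 ÷ 1.500⁸ = 17.85 ÷ 25.62891 ≈ 0.696

0.70px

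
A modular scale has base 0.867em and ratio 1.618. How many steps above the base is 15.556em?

1.618ⁿ = 15.556 / 0.867 = 17.9423
n = ln(17.9423) / ln(1.618) = 2.8872 / 0.4812 ≈ 6.00

6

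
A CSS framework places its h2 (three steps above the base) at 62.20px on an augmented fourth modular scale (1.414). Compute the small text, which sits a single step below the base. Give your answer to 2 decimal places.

15.56px

The gap is -1 − (3) = -4 steps, so the factor is 1.414^-4.
62.20 ÷ 1.414⁴ = 62.20 ÷ 3.99758 ≈ 15.559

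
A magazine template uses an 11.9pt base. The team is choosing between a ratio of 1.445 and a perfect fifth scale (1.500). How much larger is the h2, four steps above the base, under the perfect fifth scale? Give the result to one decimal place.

8.4pt

At 1.445: 11.9 × 1.445⁴ = 51.882pt
Perfect fifth: 11.9 × 1.500⁴ = 60.244pt
Difference: 60.244 − 51.882 = 8.362pt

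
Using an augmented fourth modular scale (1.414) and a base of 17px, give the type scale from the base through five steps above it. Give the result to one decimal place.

17.0px, 24.0px, 34.0px, 48.1px, 68.0px, 96.1px

Step 0: 17px
Step 1: 17.0 × 1.414 = 24.0
Step 2: 17.0 × 1.414² = 34.0
Step 3: 17.0 × 1.414³ = 48.1
Step 4: 17.0 × 1.414⁴ = 68.0
Step 5: 17.0 × 1.414⁵ = 96.1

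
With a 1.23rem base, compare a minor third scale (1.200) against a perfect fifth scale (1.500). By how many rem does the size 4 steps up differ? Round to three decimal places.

3.676rem

Minor third: 1.23 × 1.200⁴ = 2.55053rem
Perfect fifth: 1.23 × 1.500⁴ = 6.22687rem
Difference: 6.22687 − 2.55053 = 3.67634rem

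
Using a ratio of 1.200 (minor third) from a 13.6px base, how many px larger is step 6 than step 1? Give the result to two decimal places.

Step 1: 13.6 × 1.200 = 16.3200px
Step 6: 13.6 × 1.200⁶ = 40.6094px
Difference: 40.6094 − 16.3200 = 24.2894px

24.29px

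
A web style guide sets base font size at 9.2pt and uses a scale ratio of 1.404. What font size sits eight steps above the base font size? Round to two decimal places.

138.91pt

9.2 × 1.404⁸ = 9.2 × 15.09861 ≈ 138.91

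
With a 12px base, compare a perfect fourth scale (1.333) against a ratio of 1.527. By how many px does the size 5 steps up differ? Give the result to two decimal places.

Perfect fourth: 12.0 × 1.333⁵ = 50.5047px
At 1.527: 12.0 × 1.527⁵ = 99.6269px
Difference: 99.6269 − 50.5047 = 49.1222px

49.12px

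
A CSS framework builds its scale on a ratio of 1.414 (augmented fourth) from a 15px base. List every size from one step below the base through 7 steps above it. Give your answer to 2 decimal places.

Step -1: 15.0 ÷ 1.414 = 10.61
Step 0: 15px
Step 1: 15.0 × 1.414 = 21.21
Step 2: 15.0 × 1.414² = 29.99
Step 3: 15.0 × 1.414³ = 42.41
Step 4: 15.0 × 1.414⁴ = 59.96
Step 5: 15.0 × 1.414⁵ = 84.79
Step 6: 15.0 × 1.414⁶ = 119.89
Step 7: 15.0 × 1.414⁷ = 169.53

10.61px, 15.00px, 21.21px, 29.99px, 42.41px, 59.96px, 84.79px, 119.89px, 169.53px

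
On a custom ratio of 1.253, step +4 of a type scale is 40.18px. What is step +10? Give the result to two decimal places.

40.18 × 1.253⁶ = 40.18 × 3.86996 ≈ 155.495

155.49px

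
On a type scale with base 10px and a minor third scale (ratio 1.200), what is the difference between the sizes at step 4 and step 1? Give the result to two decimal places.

8.74px

Step 1: 10.0 × 1.200 = 12.0000px
Step 4: 10.0 × 1.200⁴ = 20.7360px
Difference: 20.7360 − 12.0000 = 8.7360px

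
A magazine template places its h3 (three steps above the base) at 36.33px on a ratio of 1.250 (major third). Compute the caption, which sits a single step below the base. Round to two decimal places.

Moving from step +3 to step -1 is 4 steps down, so divide by r⁴.
36.33 ÷ 1.250⁴ = 36.33 ÷ 2.44141 ≈ 14.881

14.88px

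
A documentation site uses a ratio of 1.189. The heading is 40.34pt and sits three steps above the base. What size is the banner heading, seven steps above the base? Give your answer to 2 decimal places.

Moving from step +3 to step +7 is 4 steps up, so multiply by r⁴.
40.34 × 1.189⁴ = 40.34 × 1.99861 ≈ 80.624

80.62pt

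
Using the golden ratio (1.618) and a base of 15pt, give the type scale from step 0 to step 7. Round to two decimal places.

Step 0: 15pt
Step 1: 15.0 × 1.618 = 24.27
Step 2: 15.0 × 1.618² = 39.27
Step 3: 15.0 × 1.618³ = 63.54
Step 4: 15.0 × 1.618⁴ = 102.80
Step 5: 15.0 × 1.618⁵ = 166.34
Step 6: 15.0 × 1.618⁶ = 269.13
Step 7: 15.0 × 1.618⁷ = 435.45

15.00pt, 24.27pt, 39.27pt, 63.54pt, 102.80pt, 166.34pt, 269.13pt, 435.45pt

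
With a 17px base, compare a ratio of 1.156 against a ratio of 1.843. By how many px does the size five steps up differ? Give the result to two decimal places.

326.38px

At 1.156: 17.0 × 1.156⁵ = 35.0944px
At 1.843: 17.0 × 1.843⁵ = 361.4728px
Difference: 361.4728 − 35.0944 = 326.3784px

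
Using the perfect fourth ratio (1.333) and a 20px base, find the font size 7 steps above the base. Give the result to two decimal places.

20.0 × 1.333⁷ = 20.0 × 7.47844 ≈ 149.57

149.57px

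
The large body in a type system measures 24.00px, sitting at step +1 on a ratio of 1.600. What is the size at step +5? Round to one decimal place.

Moving from step +1 to step +5 is 4 steps up, so multiply by r⁴.
24.00 × 1.600⁴ = 24.00 × 6.55360 ≈ 157.286

157.3px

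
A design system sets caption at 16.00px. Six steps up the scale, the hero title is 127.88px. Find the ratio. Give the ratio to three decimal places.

1.414

The ratio satisfies 16.00 × r⁶ = 127.88, so r = (127.88 / 16.00)^(1/6).
r = 7.9925^(1/6) ≈ 1.4140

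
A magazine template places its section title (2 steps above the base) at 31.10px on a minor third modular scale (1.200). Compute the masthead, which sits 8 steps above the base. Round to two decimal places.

92.86px

The gap is 8 − (2) = 6 steps, so the factor is 1.200^6.
31.10 × 1.200⁶ = 31.10 × 2.98598 ≈ 92.864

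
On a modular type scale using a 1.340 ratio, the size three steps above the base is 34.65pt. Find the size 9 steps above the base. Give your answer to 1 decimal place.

200.6pt

The gap is 9 − (3) = 6 steps, so the factor is 1.340^6.
34.65 × 1.340⁶ = 34.65 × 5.78934 ≈ 200.601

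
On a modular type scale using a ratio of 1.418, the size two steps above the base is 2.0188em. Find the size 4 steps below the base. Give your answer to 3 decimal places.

The gap is -4 − (2) = -6 steps, so the factor is 1.418^-6.
2.0188 ÷ 1.418⁶ = 2.0188 ÷ 8.12938 ≈ 0.248

0.248em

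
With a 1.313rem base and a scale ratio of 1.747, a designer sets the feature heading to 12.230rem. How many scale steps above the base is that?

1.747ⁿ = 12.230 / 1.313 = 9.3145
n = ln(9.3145) / ln(1.747) = 2.2316 / 0.5579 ≈ 4.00

4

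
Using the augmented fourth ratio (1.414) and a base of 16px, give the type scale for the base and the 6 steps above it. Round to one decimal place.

Step 0: 16px
Step 1: 16.0 × 1.414 = 22.6
Step 2: 16.0 × 1.414² = 32.0
Step 3: 16.0 × 1.414³ = 45.2
Step 4: 16.0 × 1.414⁴ = 64.0
Step 5: 16.0 × 1.414⁵ = 90.4
Step 6: 16.0 × 1.414⁶ = 127.9

16.0px, 22.6px, 32.0px, 45.2px, 64.0px, 90.4px, 127.9px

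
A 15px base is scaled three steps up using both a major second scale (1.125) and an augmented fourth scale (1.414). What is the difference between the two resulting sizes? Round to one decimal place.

21.0px

Major second: 15.0 × 1.125³ = 21.357px
Augmented fourth: 15.0 × 1.414³ = 42.407px
Difference: 42.407 − 21.357 = 21.050px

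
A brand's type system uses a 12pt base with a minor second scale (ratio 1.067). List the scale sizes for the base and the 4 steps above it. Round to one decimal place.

12.0pt, 12.8pt, 13.7pt, 14.6pt, 15.6pt

Step 0: 12pt
Step 1: 12.0 × 1.067 = 12.8
Step 2: 12.0 × 1.067² = 13.7
Step 3: 12.0 × 1.067³ = 14.6
Step 4: 12.0 × 1.067⁴ = 15.6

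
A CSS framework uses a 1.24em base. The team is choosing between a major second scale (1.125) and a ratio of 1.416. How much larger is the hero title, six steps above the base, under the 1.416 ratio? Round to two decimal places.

7.48em

Major second: 1.24 × 1.125⁶ = 2.5138em
At 1.416: 1.24 × 1.416⁶ = 9.9954em
Difference: 9.9954 − 2.5138 = 7.4816em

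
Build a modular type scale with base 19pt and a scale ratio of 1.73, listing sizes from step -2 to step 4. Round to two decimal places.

Step -2: 19.0 ÷ 1.73² = 6.35
Step -1: 19.0 ÷ 1.73 = 10.98
Step 0: 19pt
Step 1: 19.0 × 1.73 = 32.87
Step 2: 19.0 × 1.73² = 56.87
Step 3: 19.0 × 1.73³ = 98.38
Step 4: 19.0 × 1.73⁴ = 170.19

6.35pt, 10.98pt, 19.00pt, 32.87pt, 56.87pt, 98.38pt, 170.19pt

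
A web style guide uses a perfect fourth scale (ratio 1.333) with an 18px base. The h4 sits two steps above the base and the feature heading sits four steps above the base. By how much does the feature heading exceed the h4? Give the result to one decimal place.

Step 2: 18.0 × 1.333² = 31.984px
Step 4: 18.0 × 1.333⁴ = 56.832px
Difference: 56.832 − 31.984 = 24.848px

24.8px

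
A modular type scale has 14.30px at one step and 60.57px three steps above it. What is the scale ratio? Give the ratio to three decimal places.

1.618

r³ = 60.57 / 14.30, so r = (60.57/14.30)^(1/3).
r = 4.2357^(1/3) ≈ 1.6180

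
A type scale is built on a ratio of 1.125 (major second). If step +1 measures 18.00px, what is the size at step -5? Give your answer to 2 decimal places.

8.88px

The gap is -5 − (1) = -6 steps, so the factor is 1.125^-6.
18.00 ÷ 1.125⁶ = 18.00 ÷ 2.02729 ≈ 8.879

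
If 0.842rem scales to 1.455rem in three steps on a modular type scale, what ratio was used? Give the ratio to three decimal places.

1.200

The ratio satisfies 0.842 × r³ = 1.455, so r = (1.455 / 0.842)^(1/3).
r = 1.7280^(1/3) ≈ 1.2000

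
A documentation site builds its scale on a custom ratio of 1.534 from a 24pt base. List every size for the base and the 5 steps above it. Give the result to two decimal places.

Step 0: 24pt
Step 1: 24.0 × 1.534 = 36.82
Step 2: 24.0 × 1.534² = 56.48
Step 3: 24.0 × 1.534³ = 86.63
Step 4: 24.0 × 1.534⁴ = 132.90
Step 5: 24.0 × 1.534⁵ = 203.86

24.00pt, 36.82pt, 56.48pt, 86.63pt, 132.90pt, 203.86pt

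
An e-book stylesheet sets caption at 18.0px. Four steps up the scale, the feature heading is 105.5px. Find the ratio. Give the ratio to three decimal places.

1.556

r⁴ = 105.5 / 18.0, so r = (105.5/18.0)^(1/4).
r = 5.8611^(1/4) ≈ 1.5559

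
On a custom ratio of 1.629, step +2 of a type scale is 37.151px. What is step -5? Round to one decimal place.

37.151 ÷ 1.629⁷ = 37.151 ÷ 30.44021 ≈ 1.220

1.2px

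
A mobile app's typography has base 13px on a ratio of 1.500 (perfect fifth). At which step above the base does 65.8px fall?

1.500ⁿ = 65.8 / 13 = 5.0615
n = ln(5.0615) / ln(1.500) = 1.6217 / 0.4055 ≈ 4.00

4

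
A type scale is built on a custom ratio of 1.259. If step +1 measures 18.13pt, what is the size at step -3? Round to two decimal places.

7.22pt

Moving from step +1 to step -3 is 4 steps down, so divide by r⁴.
18.13 ÷ 1.259⁴ = 18.13 ÷ 2.51248 ≈ 7.216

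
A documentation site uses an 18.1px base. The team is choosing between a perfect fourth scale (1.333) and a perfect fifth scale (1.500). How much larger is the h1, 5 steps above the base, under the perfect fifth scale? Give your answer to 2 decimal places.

Perfect fourth: 18.1 × 1.333⁵ = 76.1780px
Perfect fifth: 18.1 × 1.500⁵ = 137.4469px
Difference: 137.4469 − 76.1780 = 61.2689px

61.27px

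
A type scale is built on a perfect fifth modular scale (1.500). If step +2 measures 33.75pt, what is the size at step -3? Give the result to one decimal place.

33.75 ÷ 1.500⁵ = 33.75 ÷ 7.59375 ≈ 4.444

4.4pt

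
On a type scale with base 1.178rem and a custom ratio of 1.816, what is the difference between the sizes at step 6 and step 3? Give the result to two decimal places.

Step 3: 1.178 × 1.816³ = 7.0549rem
Step 6: 1.178 × 1.816⁶ = 42.2513rem
Difference: 42.2513 − 7.0549 = 35.1964rem

35.20rem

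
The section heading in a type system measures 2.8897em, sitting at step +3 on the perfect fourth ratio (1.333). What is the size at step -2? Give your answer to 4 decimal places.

The gap is -2 − (3) = -5 steps, so the factor is 1.333^-5.
2.8897 ÷ 1.333⁵ = 2.8897 ÷ 4.20873 ≈ 0.6866

0.6866em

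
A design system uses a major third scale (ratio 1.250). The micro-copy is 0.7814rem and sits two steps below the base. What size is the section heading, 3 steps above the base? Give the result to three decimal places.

2.385rem

0.7814 × 1.250⁵ = 0.7814 × 3.05176 ≈ 2.385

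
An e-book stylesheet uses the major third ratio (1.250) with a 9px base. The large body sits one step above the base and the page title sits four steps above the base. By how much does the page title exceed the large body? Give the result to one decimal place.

Step 1: 9.0 × 1.250 = 11.250px
Step 4: 9.0 × 1.250⁴ = 21.973px
Difference: 21.973 − 11.250 = 10.723px

10.7px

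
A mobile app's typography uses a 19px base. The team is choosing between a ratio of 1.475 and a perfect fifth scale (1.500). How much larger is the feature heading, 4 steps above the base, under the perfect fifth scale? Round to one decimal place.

6.3px

At 1.475: 19.0 × 1.475⁴ = 89.934px
Perfect fifth: 19.0 × 1.500⁴ = 96.188px
Difference: 96.188 − 89.934 = 6.254px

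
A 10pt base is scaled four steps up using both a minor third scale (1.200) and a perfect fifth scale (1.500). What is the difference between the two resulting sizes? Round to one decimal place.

Minor third: 10.0 × 1.200⁴ = 20.736pt
Perfect fifth: 10.0 × 1.500⁴ = 50.625pt
Difference: 50.625 − 20.736 = 29.889pt

29.9pt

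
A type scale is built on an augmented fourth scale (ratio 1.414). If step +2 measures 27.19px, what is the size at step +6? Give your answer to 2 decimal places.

Moving from step +2 to step +6 is 4 steps up, so multiply by r⁴.
27.19 × 1.414⁴ = 27.19 × 3.99758 ≈ 108.694

108.69px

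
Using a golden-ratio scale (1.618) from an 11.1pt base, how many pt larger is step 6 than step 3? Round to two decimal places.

Step 3: 11.1 × 1.618³ = 47.0174pt
Step 6: 11.1 × 1.618⁶ = 199.1563pt
Difference: 199.1563 − 47.0174 = 152.1389pt

152.14pt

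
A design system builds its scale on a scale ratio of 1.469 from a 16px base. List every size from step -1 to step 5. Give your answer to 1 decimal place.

10.9px, 16.0px, 23.5px, 34.5px, 50.7px, 74.5px, 109.5px

Step -1: 16.0 ÷ 1.469 = 10.9
Step 0: 16px
Step 1: 16.0 × 1.469 = 23.5
Step 2: 16.0 × 1.469² = 34.5
Step 3: 16.0 × 1.469³ = 50.7
Step 4: 16.0 × 1.469⁴ = 74.5
Step 5: 16.0 × 1.469⁵ = 109.5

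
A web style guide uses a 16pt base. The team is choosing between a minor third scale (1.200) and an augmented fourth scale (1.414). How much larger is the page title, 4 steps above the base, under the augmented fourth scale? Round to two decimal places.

Minor third: 16.0 × 1.200⁴ = 33.1776pt
Augmented fourth: 16.0 × 1.414⁴ = 63.9613pt
Difference: 63.9613 − 33.1776 = 30.7837pt

30.78pt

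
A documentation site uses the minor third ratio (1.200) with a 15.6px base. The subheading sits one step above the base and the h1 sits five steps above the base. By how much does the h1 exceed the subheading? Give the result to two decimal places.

Step 1: 15.6 × 1.200 = 18.7200px
Step 5: 15.6 × 1.200⁵ = 38.8178px
Difference: 38.8178 − 18.7200 = 20.0978px

20.10px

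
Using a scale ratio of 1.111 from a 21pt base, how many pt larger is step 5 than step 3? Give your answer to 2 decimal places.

6.75pt

Step 3: 21.0 × 1.111³ = 28.7979pt
Step 5: 21.0 × 1.111⁵ = 35.5459pt
Difference: 35.5459 − 28.7979 = 6.7480pt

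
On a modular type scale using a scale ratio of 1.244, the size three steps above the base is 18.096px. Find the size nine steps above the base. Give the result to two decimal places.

The gap is 9 − (3) = 6 steps, so the factor is 1.244^6.
18.096 × 1.244⁶ = 18.096 × 3.70614 ≈ 67.066

67.07px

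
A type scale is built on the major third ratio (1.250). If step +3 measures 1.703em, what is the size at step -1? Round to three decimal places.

1.703 ÷ 1.250⁴ = 1.703 ÷ 2.44141 ≈ 0.698

0.698em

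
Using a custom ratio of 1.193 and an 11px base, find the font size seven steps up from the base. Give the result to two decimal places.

11.0 × 1.193⁷ = 11.0 × 3.43940 ≈ 37.83

37.83px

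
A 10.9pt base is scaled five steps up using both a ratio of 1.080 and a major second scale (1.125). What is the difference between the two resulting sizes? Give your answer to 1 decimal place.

At 1.080: 10.9 × 1.080⁵ = 16.016pt
Major second: 10.9 × 1.125⁵ = 19.642pt
Difference: 19.642 − 16.016 = 3.626pt

3.6pt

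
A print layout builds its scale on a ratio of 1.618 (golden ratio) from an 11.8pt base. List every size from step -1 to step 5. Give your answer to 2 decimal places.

Step -1: 11.8 ÷ 1.618 = 7.29
Step 0: 11.8pt
Step 1: 11.8 × 1.618 = 19.09
Step 2: 11.8 × 1.618² = 30.89
Step 3: 11.8 × 1.618³ = 49.98
Step 4: 11.8 × 1.618⁴ = 80.87
Step 5: 11.8 × 1.618⁵ = 130.85

7.29pt, 11.80pt, 19.09pt, 30.89pt, 49.98pt, 80.87pt, 130.85pt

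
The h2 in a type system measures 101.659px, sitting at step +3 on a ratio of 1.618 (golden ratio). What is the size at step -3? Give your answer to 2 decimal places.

5.67px

101.659 ÷ 1.618⁶ = 101.659 ÷ 17.94201 ≈ 5.666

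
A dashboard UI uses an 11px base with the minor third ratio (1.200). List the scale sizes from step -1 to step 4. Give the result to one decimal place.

9.2px, 11.0px, 13.2px, 15.8px, 19.0px, 22.8px

Step -1: 11.0 ÷ 1.200 = 9.2
Step 0: 11px
Step 1: 11.0 × 1.200 = 13.2
Step 2: 11.0 × 1.200² = 15.8
Step 3: 11.0 × 1.200³ = 19.0
Step 4: 11.0 × 1.200⁴ = 22.8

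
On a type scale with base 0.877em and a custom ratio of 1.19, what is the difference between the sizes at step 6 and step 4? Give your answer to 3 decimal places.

Step 4: 0.877 × 1.19⁴ = 1.75868em
Step 6: 0.877 × 1.19⁶ = 2.49047em
Difference: 2.49047 − 1.75868 = 0.73179em

0.732em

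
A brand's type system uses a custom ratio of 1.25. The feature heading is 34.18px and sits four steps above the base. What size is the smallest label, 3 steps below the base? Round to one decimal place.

Moving from step +4 to step -3 is 7 steps down, so divide by r⁷.
34.18 ÷ 1.25⁷ = 34.18 ÷ 4.76837 ≈ 7.168

7.2px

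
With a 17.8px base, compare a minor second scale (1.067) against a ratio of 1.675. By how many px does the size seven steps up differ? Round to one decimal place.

630.4px

Minor second: 17.8 × 1.067⁷ = 28.027px
At 1.675: 17.8 × 1.675⁷ = 658.451px
Difference: 658.451 − 28.027 = 630.424px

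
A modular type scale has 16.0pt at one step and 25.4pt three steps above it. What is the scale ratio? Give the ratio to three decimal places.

The ratio satisfies 16.0 × r³ = 25.4, so r = (25.4 / 16.0)^(1/3).
r = 1.5875^(1/3) ≈ 1.1666

1.167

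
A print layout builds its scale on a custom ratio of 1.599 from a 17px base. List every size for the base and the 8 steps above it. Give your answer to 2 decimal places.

17.00px, 27.18px, 43.47px, 69.50px, 111.13px, 177.70px, 284.14px, 454.35px, 726.50px

Step 0: 17px
Step 1: 17.0 × 1.599 = 27.18
Step 2: 17.0 × 1.599² = 43.47
Step 3: 17.0 × 1.599³ = 69.50
Step 4: 17.0 × 1.599⁴ = 111.13
Step 5: 17.0 × 1.599⁵ = 177.70
Step 6: 17.0 × 1.599⁶ = 284.14
Step 7: 17.0 × 1.599⁷ = 454.35
Step 8: 17.0 × 1.599⁸ = 726.50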